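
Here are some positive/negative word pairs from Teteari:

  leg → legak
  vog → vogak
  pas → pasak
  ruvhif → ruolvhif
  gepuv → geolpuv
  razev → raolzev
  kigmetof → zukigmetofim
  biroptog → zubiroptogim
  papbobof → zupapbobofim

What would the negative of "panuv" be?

ruvhif and kigmetof both end in -f yet inflect differently (ruolvhif, zukigmetofim), so the final letter is not what conditions the rule; the number of vowels is.
"panuv" has 2 vowels. The stems with 2 vowels (ruvhif → ruolvhif, gepuv → geolpuv, razev → raolzev) insert -ol- after the first vowel.
The other patterns: stems with 1 vowel add -ak; stems with 3 vowels add zu- … -im around the stem.
So panuv → paolnuv.

paolnuv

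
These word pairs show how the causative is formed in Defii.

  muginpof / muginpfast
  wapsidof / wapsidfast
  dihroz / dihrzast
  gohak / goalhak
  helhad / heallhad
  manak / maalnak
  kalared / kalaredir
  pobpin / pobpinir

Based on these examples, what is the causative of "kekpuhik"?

"kekpuhik" has last vowel 'i'. The one such stem in the data (pobpin → pobpinir) adds -ir, so the same rule applies.
The other patterns: stems whose last vowel is 'o' delete the last vowel and add -ast; stems whose last vowel is 'a' insert -al- after the first vowel.
So kekpuhik → kekpuhikir.

kekpuhikir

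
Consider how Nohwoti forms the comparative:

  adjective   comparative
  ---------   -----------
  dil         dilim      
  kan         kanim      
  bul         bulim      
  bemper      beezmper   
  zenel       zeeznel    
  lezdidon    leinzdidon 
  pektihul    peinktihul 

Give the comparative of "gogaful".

"gogaful" has 3 vowels. The stems with 3 vowels (lezdidon → leinzdidon, pektihul → peinktihul) insert -in- after the first vowel.
So gogaful → goingaful.

goingaful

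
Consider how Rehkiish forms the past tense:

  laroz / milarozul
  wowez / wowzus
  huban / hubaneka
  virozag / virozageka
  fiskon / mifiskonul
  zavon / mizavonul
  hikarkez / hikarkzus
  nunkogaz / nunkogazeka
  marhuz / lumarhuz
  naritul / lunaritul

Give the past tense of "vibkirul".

zavon and huban both end in -n yet inflect differently (mizavonul, hubaneka), so the final letter is not what conditions the rule; the last vowel is.
"vibkirul" has last vowel 'u'. The stems whose last vowel is 'u' (naritul → lunaritul, marhuz → lumarhuz) add the prefix lu-.
So vibkirul → luvibkirul.

luvibkirul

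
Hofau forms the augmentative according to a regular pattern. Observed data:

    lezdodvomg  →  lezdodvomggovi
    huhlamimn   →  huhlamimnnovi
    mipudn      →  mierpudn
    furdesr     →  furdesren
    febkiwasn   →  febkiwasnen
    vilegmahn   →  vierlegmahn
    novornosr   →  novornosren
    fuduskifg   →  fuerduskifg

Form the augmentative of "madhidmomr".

febkiwasn and huhlamimn both end in -n yet inflect differently (febkiwasnen, huhlamimnnovi), so the final letter is not what conditions the rule; the second-to-last letter is.
"madhidmomr" has second-to-last letter 'm'. The stems whose second-to-last letter is 'm' (lezdodvomg → lezdodvomggovi, huhlamimn → huhlamimnnovi) double the final consonant and add -ovi.
So madhidmomr → madhidmomrrovi.

madhidmomrrovi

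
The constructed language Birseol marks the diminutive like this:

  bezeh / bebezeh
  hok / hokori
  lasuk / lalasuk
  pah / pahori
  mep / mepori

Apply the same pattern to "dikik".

didikik

pah and bezeh both end in -h yet inflect differently (pahori, bebezeh), so the final letter is not what conditions the rule; the number of vowels is.
"dikik" has 2 vowels. The stems with 2 vowels (bezeh → bebezeh, lasuk → lalasuk) repeat the first consonant+vowel as a prefix.
The other pattern: stems with 1 vowel add -ori.
So dikik → didikik.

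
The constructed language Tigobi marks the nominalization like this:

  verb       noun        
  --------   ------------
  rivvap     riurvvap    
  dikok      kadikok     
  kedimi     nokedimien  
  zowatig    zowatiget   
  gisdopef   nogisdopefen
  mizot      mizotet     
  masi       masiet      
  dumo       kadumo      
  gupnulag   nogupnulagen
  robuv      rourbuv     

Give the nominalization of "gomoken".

masi and kedimi both end in -i yet inflect differently (masiet, nokedimien), so the final letter is not what conditions the rule; the first letter is.
"gomoken" begins with g-. The stems beginning with g- (gisdopef → nogisdopefen, gupnulag → nogupnulagen) add no- … -en around the stem.
The other patterns: stems beginning with d- add the prefix ka-; stems beginning with r- insert -ur- after the first vowel; stems beginning with m- or z- add -et.
So gomoken → nogomokenen.

nogomokenen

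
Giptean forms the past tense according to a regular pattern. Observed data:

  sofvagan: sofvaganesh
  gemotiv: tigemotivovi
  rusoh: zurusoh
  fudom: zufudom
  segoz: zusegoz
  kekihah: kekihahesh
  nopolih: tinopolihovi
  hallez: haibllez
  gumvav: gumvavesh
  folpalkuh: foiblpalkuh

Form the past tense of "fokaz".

fokazesh

segoz and hallez both end in -z yet inflect differently (zusegoz, haibllez), so the final letter is not what conditions the rule; the last vowel is.
"fokaz" has last vowel 'a'. The stems whose last vowel is 'a' (gumvav → gumvavesh, sofvagan → sofvaganesh, kekihah → kekihahesh) add -esh.
The other patterns: stems whose last vowel is 'o' add the prefix zu-; stems whose last vowel is 'e' or 'u' insert -ib- after the first vowel; stems whose last vowel is 'i' add ti- … -ovi around the stem.
So fokaz → fokazesh.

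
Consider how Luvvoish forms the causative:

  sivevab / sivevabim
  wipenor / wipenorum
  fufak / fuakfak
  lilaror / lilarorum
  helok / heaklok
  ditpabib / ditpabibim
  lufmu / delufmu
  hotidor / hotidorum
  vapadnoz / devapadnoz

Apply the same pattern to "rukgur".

rukgurum

helok and lilaror both have last vowel 'o' yet inflect differently (heaklok, lilarorum), so the last vowel is not what conditions the rule; the final letter is.
"rukgur" ends in -r. The stems ending in -r (lilaror → lilarorum, wipenor → wipenorum, hotidor → hotidorum) add -um.
The other patterns: stems ending in -k insert -ak- after the first vowel; stems ending in -b add -im; stems ending in -u or -z add the prefix de-.
So rukgur → rukgurum.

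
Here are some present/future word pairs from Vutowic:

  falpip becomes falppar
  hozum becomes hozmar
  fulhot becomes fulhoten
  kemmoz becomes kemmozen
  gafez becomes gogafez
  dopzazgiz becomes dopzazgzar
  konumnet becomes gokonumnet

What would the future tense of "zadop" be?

zadopen

gafez and dopzazgiz both end in -z yet inflect differently (gogafez, dopzazgzar), so the final letter is not what conditions the rule; the last vowel is.
"zadop" has last vowel 'o'. The stems whose last vowel is 'o' (kemmoz → kemmozen, fulhot → fulhoten) add -en.
So zadop → zadopen.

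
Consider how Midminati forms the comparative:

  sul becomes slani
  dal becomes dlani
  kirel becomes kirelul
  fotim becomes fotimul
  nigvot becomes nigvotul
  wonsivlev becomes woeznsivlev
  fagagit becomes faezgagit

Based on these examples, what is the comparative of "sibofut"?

sul and kirel both end in -l yet inflect differently (slani, kirelul), so the final letter is not what conditions the rule; the number of vowels is.
"sibofut" has 3 vowels. The stems with 3 vowels (wonsivlev → woeznsivlev, fagagit → faezgagit) insert -ez- after the first vowel.
The other patterns: stems with 1 vowel delete the last vowel and add -ani; stems with 2 vowels add -ul.
So sibofut → siezbofut.

siezbofut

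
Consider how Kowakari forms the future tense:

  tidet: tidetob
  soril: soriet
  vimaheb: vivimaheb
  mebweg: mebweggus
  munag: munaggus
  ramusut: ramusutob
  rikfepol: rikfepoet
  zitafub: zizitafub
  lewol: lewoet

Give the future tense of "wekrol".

"wekrol" ends in -l. The stems ending in -l (lewol → lewoet, soril → soriet, rikfepol → rikfepoet) drop the final letter and add -et.
So wekrol → wekroet.

wekroet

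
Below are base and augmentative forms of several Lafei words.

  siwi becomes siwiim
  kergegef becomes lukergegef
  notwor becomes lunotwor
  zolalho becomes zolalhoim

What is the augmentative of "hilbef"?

luhilbef

zolalho and notwor both have last vowel 'o' yet inflect differently (zolalhoim, lunotwor), so the last vowel is not what conditions the rule; whether the stem ends in a vowel or a consonant is.
"hilbef" ends in a consonant. The stems ending in a consonant (kergegef → lukergegef, notwor → lunotwor) add the prefix lu-.
The other pattern: stems ending in a vowel add -im.
So hilbef → luhilbef.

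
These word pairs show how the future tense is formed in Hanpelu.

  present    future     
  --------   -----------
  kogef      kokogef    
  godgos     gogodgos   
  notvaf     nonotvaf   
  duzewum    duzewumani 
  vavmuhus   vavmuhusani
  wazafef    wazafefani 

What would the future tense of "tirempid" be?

"tirempid" has 3 vowels. The stems with 3 vowels (duzewum → duzewumani, vavmuhus → vavmuhusani, wazafef → wazafefani) add -ani.
So tirempid → tirempidani.

tirempidani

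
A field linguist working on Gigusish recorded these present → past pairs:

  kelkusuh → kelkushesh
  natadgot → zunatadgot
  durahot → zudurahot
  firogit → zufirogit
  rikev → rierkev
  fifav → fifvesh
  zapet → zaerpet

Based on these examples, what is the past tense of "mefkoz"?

zumefkoz

"mefkoz" has last vowel 'o'. The stems whose last vowel is 'o' (natadgot → zunatadgot, durahot → zudurahot) add the prefix zu-.
The other patterns: stems whose last vowel is 'e' insert -er- after the first vowel; stems whose last vowel is 'a' or 'u' delete the last vowel and add -esh.
So mefkoz → zumefkoz.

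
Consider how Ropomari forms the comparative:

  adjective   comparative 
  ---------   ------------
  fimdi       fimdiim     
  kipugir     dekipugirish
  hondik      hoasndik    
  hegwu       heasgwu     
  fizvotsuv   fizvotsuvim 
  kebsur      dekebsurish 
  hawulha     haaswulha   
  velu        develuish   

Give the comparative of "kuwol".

"kuwol" begins with k-. The stems beginning with k- (kipugir → dekipugirish, kebsur → dekebsurish) add de- … -ish around the stem.
The other patterns: stems beginning with f- add -im; stems beginning with h- insert -as- after the first vowel.
So kuwol → dekuwolish.

dekuwolish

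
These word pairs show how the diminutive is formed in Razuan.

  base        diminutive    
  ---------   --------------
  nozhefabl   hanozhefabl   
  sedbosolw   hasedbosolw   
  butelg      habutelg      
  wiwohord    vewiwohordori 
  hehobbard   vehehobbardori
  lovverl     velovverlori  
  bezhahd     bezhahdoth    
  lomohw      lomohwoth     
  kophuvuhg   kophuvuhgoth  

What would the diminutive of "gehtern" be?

nozhefabl and lovverl both end in -l yet inflect differently (hanozhefabl, velovverlori), so the final letter is not what conditions the rule; the second-to-last letter is.
"gehtern" has second-to-last letter 'r'. The stems whose second-to-last letter is 'r' (wiwohord → vewiwohordori, hehobbard → vehehobbardori, lovverl → velovverlori) add ve- … -ori around the stem.
So gehtern → vegehternori.

vegehternori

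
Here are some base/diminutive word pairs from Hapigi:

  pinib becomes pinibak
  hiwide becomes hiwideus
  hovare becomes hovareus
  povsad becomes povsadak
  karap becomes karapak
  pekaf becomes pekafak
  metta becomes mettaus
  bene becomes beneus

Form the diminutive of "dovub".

"dovub" ends in a consonant. The stems ending in a consonant (povsad → povsadak, pinib → pinibak, pekaf → pekafak) add -ak.
The other pattern: stems ending in a vowel add -us.
So dovub → dovubak.

dovubak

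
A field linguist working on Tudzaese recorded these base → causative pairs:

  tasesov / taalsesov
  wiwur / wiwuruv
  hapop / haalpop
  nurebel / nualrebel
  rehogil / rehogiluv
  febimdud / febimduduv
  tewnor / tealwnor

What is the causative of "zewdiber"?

tewnor and wiwur both end in -r yet inflect differently (tealwnor, wiwuruv), so the final letter is not what conditions the rule; the last vowel is.
"zewdiber" has last vowel 'e'. The one such stem in the data (nurebel → nualrebel) inserts -al- after the first vowel (as do tasesov, hapop), so the same rule applies.
So zewdiber → zealwdiber.

zealwdiber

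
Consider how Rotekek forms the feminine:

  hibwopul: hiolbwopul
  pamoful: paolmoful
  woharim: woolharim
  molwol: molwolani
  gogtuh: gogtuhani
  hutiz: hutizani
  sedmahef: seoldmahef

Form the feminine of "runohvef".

"runohvef" has 3 vowels. The stems with 3 vowels (hibwopul → hiolbwopul, pamoful → paolmoful, woharim → woolharim) insert -ol- after the first vowel.
So runohvef → ruolnohvef.

ruolnohvef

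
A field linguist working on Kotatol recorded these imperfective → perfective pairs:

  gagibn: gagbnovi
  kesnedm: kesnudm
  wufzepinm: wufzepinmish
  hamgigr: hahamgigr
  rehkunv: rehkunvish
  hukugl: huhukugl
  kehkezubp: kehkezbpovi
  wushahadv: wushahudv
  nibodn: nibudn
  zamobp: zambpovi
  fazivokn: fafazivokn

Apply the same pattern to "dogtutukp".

gagibn and nibodn both end in -n yet inflect differently (gagbnovi, nibudn), so the final letter is not what conditions the rule; the second-to-last letter is.
"dogtutukp" has second-to-last letter 'k'. The one such stem in the data (fazivokn → fafazivokn) repeats the first consonant+vowel as a prefix (as do hukugl, hamgigr), so the same rule applies.
So dogtutukp → dodogtutukp.

dodogtutukp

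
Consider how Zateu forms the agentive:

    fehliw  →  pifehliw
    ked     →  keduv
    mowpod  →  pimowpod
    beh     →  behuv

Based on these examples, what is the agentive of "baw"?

bawuv

mowpod and ked both end in -d yet inflect differently (pimowpod, keduv), so the final letter is not what conditions the rule; the number of vowels is.
"baw" has 1 vowel. The stems with 1 vowel (ked → keduv, beh → behuv) add -uv.
The other pattern: stems with 2 vowels add the prefix pi-.
So baw → bawuv.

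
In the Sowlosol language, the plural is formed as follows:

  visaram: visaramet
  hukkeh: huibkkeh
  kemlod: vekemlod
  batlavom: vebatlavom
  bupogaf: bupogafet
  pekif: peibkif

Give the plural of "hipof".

batlavom and visaram both end in -m yet inflect differently (vebatlavom, visaramet), so the final letter is not what conditions the rule; the last vowel is.
"hipof" has last vowel 'o'. The stems whose last vowel is 'o' (batlavom → vebatlavom, kemlod → vekemlod) add the prefix ve-.
So hipof → vehipof.

vehipof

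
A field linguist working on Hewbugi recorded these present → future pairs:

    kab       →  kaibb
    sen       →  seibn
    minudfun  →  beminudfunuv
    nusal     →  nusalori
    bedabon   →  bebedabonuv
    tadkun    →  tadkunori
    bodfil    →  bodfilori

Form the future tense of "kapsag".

kapsagori

sen and tadkun both end in -n yet inflect differently (seibn, tadkunori), so the final letter is not what conditions the rule; the number of vowels is.
"kapsag" has 2 vowels. The stems with 2 vowels (tadkun → tadkunori, bodfil → bodfilori, nusal → nusalori) add -ori.
So kapsag → kapsagori.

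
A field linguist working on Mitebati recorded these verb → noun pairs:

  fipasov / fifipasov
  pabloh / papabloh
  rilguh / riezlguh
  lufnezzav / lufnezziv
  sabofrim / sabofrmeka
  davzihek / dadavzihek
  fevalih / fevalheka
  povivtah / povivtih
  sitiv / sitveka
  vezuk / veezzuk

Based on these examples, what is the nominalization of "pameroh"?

pabloh and rilguh both end in -h yet inflect differently (papabloh, riezlguh), so the final letter is not what conditions the rule; the last vowel is.
"pameroh" has last vowel 'o'. The stems whose last vowel is 'o' (pabloh → papabloh, fipasov → fifipasov) repeat the first consonant+vowel as a prefix.
The other patterns: stems whose last vowel is 'u' insert -ez- after the first vowel; stems whose last vowel is 'i' delete the last vowel and add -eka; stems whose last vowel is 'a' change the last vowel to 'i'.
So pameroh → papameroh.

papameroh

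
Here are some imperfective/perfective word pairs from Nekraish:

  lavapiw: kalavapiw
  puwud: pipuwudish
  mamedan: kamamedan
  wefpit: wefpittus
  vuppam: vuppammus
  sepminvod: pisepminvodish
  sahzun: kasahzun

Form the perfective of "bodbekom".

bodbekommus

"bodbekom" ends in -m. The one such stem in the data (vuppam → vuppammus) doubles the final consonant and adds -us (as does wefpit), so the same rule applies.
So bodbekom → bodbekommus.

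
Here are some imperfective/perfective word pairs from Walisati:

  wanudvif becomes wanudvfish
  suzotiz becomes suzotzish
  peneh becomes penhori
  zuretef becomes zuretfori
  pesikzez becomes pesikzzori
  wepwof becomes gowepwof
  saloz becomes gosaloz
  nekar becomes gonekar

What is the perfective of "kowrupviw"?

wanudvif and zuretef both end in -f yet inflect differently (wanudvfish, zuretfori), so the final letter is not what conditions the rule; the last vowel is.
"kowrupviw" has last vowel 'i'. The stems whose last vowel is 'i' (wanudvif → wanudvfish, suzotiz → suzotzish) delete the last vowel and add -ish.
The other patterns: stems whose last vowel is 'e' delete the last vowel and add -ori; stems whose last vowel is 'a' or 'o' add the prefix go-.
So kowrupviw → kowrupvwish.

kowrupvwish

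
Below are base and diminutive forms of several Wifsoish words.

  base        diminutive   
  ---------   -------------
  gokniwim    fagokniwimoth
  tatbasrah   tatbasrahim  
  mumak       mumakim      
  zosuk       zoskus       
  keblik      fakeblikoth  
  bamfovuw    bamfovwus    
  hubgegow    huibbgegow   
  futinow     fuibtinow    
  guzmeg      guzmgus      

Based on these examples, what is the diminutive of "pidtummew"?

pidtummwus

mumak and keblik both end in -k yet inflect differently (mumakim, fakeblikoth), so the final letter is not what conditions the rule; the last vowel is.
"pidtummew" has last vowel 'e'. The one such stem in the data (guzmeg → guzmgus) deletes the last vowel and adds -us (as do zosuk, bamfovuw), so the same rule applies.
The other patterns: stems whose last vowel is 'a' add -im; stems whose last vowel is 'i' add fa- … -oth around the stem; stems whose last vowel is 'o' insert -ib- after the first vowel.
So pidtummew → pidtummwus.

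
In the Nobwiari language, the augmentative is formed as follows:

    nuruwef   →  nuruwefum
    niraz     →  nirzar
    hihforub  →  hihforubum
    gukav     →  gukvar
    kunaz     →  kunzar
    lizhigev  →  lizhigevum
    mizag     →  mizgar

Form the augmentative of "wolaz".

gukav and lizhigev both end in -v yet inflect differently (gukvar, lizhigevum), so the final letter is not what conditions the rule; the last vowel is.
"wolaz" has last vowel 'a'. The stems whose last vowel is 'a' (niraz → nirzar, mizag → mizgar, kunaz → kunzar) delete the last vowel and add -ar.
So wolaz → wolzar.

wolzar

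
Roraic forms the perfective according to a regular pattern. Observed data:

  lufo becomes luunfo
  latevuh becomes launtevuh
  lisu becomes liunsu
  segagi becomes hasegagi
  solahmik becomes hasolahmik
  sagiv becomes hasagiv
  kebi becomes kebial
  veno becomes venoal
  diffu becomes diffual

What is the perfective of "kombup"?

kombupal

"kombup" begins with k-. The one such stem in the data (kebi → kebial) adds -al, so the same rule applies.
The other patterns: stems beginning with l- insert -un- after the first vowel; stems beginning with s- add the prefix ha-.
So kombup → kombupal.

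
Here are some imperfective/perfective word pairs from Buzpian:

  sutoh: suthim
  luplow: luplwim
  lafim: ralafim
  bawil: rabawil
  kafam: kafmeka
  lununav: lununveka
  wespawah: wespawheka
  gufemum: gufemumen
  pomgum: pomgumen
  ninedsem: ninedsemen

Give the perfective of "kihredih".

lafim and kafam both end in -m yet inflect differently (ralafim, kafmeka), so the final letter is not what conditions the rule; the last vowel is.
"kihredih" has last vowel 'i'. The stems whose last vowel is 'i' (lafim → ralafim, bawil → rabawil) add the prefix ra-.
So kihredih → rakihredih.

rakihredih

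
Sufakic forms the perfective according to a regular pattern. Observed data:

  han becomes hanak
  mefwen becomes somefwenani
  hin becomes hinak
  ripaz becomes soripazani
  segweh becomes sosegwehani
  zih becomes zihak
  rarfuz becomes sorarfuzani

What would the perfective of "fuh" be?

zih and segweh both end in -h yet inflect differently (zihak, sosegwehani), so the final letter is not what conditions the rule; the number of vowels is.
"fuh" has 1 vowel. The stems with 1 vowel (hin → hinak, han → hanak, zih → zihak) add -ak.
The other pattern: stems with 2 vowels add so- … -ani around the stem.
So fuh → fuhak.

fuhak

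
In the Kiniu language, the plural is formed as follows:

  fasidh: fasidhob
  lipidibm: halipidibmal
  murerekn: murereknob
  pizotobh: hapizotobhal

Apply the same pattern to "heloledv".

pizotobh and fasidh both end in -h yet inflect differently (hapizotobhal, fasidhob), so the final letter is not what conditions the rule; the second-to-last letter is.
"heloledv" has second-to-last letter 'd'. The one such stem in the data (fasidh → fasidhob) adds -ob, so the same rule applies.
So heloledv → heloledvob.

heloledvob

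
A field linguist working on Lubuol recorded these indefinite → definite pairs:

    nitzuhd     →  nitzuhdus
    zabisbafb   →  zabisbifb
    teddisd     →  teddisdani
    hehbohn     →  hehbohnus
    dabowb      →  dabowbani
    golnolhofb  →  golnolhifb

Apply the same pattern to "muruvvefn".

nitzuhd and teddisd both end in -d yet inflect differently (nitzuhdus, teddisdani), so the final letter is not what conditions the rule; the second-to-last letter is.
"muruvvefn" has second-to-last letter 'f'. The stems whose second-to-last letter is 'f' (zabisbafb → zabisbifb, golnolhofb → golnolhifb) change the last vowel to 'i'.
So muruvvefn → muruvvifn.

muruvvifn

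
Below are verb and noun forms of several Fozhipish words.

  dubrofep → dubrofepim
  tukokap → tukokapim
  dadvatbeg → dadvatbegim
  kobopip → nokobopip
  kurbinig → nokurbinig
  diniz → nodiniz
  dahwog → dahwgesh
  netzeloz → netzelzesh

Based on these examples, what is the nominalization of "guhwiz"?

dubrofep and kobopip both end in -p yet inflect differently (dubrofepim, nokobopip), so the final letter is not what conditions the rule; the last vowel is.
"guhwiz" has last vowel 'i'. The stems whose last vowel is 'i' (kobopip → nokobopip, kurbinig → nokurbinig, diniz → nodiniz) add the prefix no-.
The other patterns: stems whose last vowel is 'a' or 'e' add -im; stems whose last vowel is 'o' delete the last vowel and add -esh.
So guhwiz → noguhwiz.

noguhwiz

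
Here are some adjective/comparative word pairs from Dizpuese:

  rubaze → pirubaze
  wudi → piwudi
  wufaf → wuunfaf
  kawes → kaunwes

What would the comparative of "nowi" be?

"nowi" ends in a vowel. The stems ending in a vowel (rubaze → pirubaze, wudi → piwudi) add the prefix pi-.
So nowi → pinowi.

pinowi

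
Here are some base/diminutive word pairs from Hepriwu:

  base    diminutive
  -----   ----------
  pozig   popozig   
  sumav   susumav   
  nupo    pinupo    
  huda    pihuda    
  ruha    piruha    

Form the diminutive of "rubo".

sumav and ruha both have last vowel 'a' yet inflect differently (susumav, piruha), so the last vowel is not what conditions the rule; whether the stem ends in a vowel or a consonant is.
"rubo" ends in a vowel. The stems ending in a vowel (ruha → piruha, nupo → pinupo, huda → pihuda) add the prefix pi-.
So rubo → pirubo.

pirubo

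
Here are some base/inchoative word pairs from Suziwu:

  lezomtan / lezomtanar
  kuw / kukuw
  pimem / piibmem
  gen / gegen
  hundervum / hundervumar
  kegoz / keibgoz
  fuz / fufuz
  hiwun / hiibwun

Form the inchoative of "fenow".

feibnow

gen and hiwun both end in -n yet inflect differently (gegen, hiibwun), so the final letter is not what conditions the rule; the number of vowels is.
"fenow" has 2 vowels. The stems with 2 vowels (pimem → piibmem, hiwun → hiibwun, kegoz → keibgoz) insert -ib- after the first vowel.
So fenow → feibnow.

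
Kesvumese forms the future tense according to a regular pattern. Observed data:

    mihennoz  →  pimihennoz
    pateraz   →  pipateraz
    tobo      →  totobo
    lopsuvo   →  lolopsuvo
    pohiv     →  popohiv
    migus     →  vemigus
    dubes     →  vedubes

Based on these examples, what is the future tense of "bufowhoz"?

pibufowhoz

"bufowhoz" ends in -z. The stems ending in -z (mihennoz → pimihennoz, pateraz → pipateraz) add the prefix pi-.
So bufowhoz → pibufowhoz.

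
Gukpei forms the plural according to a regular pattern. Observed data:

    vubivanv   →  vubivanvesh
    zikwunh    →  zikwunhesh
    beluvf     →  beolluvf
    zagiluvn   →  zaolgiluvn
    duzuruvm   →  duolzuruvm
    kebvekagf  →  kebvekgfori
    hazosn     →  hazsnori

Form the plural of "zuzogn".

beluvf and kebvekagf both end in -f yet inflect differently (beolluvf, kebvekgfori), so the final letter is not what conditions the rule; the second-to-last letter is.
"zuzogn" has second-to-last letter 'g'. The one such stem in the data (kebvekagf → kebvekgfori) deletes the last vowel and adds -ori (as does hazosn), so the same rule applies.
The other patterns: stems whose second-to-last letter is 'n' add -esh; stems whose second-to-last letter is 'v' insert -ol- after the first vowel.
So zuzogn → zuzgnori.

zuzgnori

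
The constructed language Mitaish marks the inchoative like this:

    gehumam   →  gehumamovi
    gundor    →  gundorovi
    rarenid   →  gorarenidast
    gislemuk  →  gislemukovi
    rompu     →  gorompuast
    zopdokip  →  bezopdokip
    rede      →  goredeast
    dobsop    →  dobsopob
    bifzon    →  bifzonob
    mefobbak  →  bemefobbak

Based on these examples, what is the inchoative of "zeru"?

mefobbak and gislemuk both end in -k yet inflect differently (bemefobbak, gislemukovi), so the final letter is not what conditions the rule; the first letter is.
"zeru" begins with z-. The one such stem in the data (zopdokip → bezopdokip) adds the prefix be-, so the same rule applies.
So zeru → bezeru.

bezeru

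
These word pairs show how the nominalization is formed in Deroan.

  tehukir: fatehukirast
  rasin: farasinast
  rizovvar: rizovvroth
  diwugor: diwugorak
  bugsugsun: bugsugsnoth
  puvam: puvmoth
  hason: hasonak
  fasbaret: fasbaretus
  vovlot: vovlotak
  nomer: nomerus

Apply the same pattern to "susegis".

fasusegisast

"susegis" has last vowel 'i'. The stems whose last vowel is 'i' (rasin → farasinast, tehukir → fatehukirast) add fa- … -ast around the stem.
The other patterns: stems whose last vowel is 'e' add -us; stems whose last vowel is 'a' or 'u' delete the last vowel and add -oth; stems whose last vowel is 'o' add -ak.
So susegis → fasusegisast.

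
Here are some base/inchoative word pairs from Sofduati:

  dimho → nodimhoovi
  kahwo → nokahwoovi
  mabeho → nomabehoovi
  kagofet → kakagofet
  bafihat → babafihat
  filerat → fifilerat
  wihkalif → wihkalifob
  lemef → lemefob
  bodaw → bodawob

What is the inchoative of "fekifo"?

"fekifo" ends in -o. The stems ending in -o (dimho → nodimhoovi, kahwo → nokahwoovi, mabeho → nomabehoovi) add no- … -ovi around the stem.
So fekifo → nofekifoovi.

nofekifoovi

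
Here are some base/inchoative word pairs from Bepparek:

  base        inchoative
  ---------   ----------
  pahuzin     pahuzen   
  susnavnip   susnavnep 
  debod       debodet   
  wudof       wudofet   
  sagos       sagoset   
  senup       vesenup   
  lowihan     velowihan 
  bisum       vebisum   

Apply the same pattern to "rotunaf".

susnavnip and senup both end in -p yet inflect differently (susnavnep, vesenup), so the final letter is not what conditions the rule; the last vowel is.
"rotunaf" has last vowel 'a'. The one such stem in the data (lowihan → velowihan) adds the prefix ve-, so the same rule applies.
The other patterns: stems whose last vowel is 'i' change the last vowel to 'e'; stems whose last vowel is 'o' add -et.
So rotunaf → verotunaf.

verotunaf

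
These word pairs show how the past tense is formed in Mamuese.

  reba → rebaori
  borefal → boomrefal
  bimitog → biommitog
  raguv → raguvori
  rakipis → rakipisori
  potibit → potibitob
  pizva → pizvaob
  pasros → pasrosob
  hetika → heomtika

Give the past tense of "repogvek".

"repogvek" begins with r-. The stems beginning with r- (reba → rebaori, raguv → raguvori, rakipis → rakipisori) add -ori.
The other patterns: stems beginning with p- add -ob; stems beginning with b- or h- insert -om- after the first vowel.
So repogvek → repogvekori.

repogvekori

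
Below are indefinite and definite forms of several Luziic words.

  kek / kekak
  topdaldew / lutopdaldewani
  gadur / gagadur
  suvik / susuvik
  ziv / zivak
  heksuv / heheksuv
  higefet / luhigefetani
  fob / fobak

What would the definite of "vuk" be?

vukak

"vuk" has 1 vowel. The stems with 1 vowel (kek → kekak, ziv → zivak, fob → fobak) add -ak.
So vuk → vukak.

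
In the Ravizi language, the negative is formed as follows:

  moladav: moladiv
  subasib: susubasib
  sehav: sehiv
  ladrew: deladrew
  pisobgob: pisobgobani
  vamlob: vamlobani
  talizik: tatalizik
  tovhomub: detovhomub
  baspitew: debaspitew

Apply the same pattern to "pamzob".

pisobgob and subasib both end in -b yet inflect differently (pisobgobani, susubasib), so the final letter is not what conditions the rule; the last vowel is.
"pamzob" has last vowel 'o'. The stems whose last vowel is 'o' (pisobgob → pisobgobani, vamlob → vamlobani) add -ani.
The other patterns: stems whose last vowel is 'a' change the last vowel to 'i'; stems whose last vowel is 'i' repeat the first consonant+vowel as a prefix; stems whose last vowel is 'e' or 'u' add the prefix de-.
So pamzob → pamzobani.

pamzobani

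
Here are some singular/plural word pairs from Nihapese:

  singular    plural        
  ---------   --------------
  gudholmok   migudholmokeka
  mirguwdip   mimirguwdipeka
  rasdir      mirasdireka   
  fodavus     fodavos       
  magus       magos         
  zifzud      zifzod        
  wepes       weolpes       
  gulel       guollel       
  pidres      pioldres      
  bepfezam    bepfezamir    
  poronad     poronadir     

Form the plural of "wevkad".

fodavus and wepes both end in -s yet inflect differently (fodavos, weolpes), so the final letter is not what conditions the rule; the last vowel is.
"wevkad" has last vowel 'a'. The stems whose last vowel is 'a' (bepfezam → bepfezamir, poronad → poronadir) add -ir.
So wevkad → wevkadir.

wevkadir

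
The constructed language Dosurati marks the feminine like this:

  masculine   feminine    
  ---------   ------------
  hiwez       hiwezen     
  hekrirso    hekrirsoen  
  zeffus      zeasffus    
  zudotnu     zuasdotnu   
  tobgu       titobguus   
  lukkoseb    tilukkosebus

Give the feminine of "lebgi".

"lebgi" begins with l-. The one such stem in the data (lukkoseb → tilukkosebus) adds ti- … -us around the stem, so the same rule applies.
The other patterns: stems beginning with h- add -en; stems beginning with z- insert -as- after the first vowel.
So lebgi → tilebgius.

tilebgius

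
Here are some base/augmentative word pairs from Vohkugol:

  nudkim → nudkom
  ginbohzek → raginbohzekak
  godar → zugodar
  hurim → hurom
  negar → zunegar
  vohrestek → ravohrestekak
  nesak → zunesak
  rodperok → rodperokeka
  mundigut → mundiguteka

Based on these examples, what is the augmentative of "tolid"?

"tolid" has last vowel 'i'. The stems whose last vowel is 'i' (hurim → hurom, nudkim → nudkom) change the last vowel to 'o'.
So tolid → tolod.

tolod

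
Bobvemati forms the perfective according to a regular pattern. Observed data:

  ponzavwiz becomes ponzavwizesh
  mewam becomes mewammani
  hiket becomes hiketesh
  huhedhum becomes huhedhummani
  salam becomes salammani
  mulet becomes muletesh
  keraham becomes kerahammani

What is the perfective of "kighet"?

kighetesh

"kighet" ends in -t. The stems ending in -t (hiket → hiketesh, mulet → muletesh) add -esh.
The other pattern: stems ending in -m double the final consonant and add -ani.
So kighet → kighetesh.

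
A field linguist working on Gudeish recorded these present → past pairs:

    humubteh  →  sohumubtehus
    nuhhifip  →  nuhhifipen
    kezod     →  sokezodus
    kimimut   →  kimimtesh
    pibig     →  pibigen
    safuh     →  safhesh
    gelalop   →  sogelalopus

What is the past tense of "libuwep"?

solibuwepus

nuhhifip and gelalop both end in -p yet inflect differently (nuhhifipen, sogelalopus), so the final letter is not what conditions the rule; the last vowel is.
"libuwep" has last vowel 'e'. The one such stem in the data (humubteh → sohumubtehus) adds so- … -us around the stem, so the same rule applies.
So libuwep → solibuwepus.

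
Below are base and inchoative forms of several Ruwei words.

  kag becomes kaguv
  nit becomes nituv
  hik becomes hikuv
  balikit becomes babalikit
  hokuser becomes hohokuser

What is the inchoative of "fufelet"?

fufufelet

nit and balikit both end in -t yet inflect differently (nituv, babalikit), so the final letter is not what conditions the rule; the number of vowels is.
"fufelet" has 3 vowels. The stems with 3 vowels (balikit → babalikit, hokuser → hohokuser) repeat the first consonant+vowel as a prefix.
So fufelet → fufufelet.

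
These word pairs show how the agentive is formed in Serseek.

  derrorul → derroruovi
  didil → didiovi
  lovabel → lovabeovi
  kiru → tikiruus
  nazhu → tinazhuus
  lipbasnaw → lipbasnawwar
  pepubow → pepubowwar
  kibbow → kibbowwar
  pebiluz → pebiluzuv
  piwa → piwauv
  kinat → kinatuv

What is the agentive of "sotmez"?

"sotmez" ends in -z. The one such stem in the data (pebiluz → pebiluzuv) adds -uv, so the same rule applies.
So sotmez → sotmezuv.

sotmezuv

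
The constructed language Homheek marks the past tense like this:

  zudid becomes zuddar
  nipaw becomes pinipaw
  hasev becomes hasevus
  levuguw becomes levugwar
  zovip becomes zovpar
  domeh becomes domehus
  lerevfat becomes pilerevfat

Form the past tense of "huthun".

huthnar

nipaw and levuguw both end in -w yet inflect differently (pinipaw, levugwar), so the final letter is not what conditions the rule; the last vowel is.
"huthun" has last vowel 'u'. The one such stem in the data (levuguw → levugwar) deletes the last vowel and adds -ar (as do zudid, zovip), so the same rule applies.
So huthun → huthnar.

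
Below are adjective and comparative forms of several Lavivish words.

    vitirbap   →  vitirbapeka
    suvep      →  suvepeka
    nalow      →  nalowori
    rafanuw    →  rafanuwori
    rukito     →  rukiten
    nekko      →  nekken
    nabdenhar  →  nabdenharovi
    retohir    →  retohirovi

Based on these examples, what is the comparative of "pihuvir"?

nalow and rukito both have last vowel 'o' yet inflect differently (nalowori, rukiten), so the last vowel is not what conditions the rule; the final letter is.
"pihuvir" ends in -r. The stems ending in -r (nabdenhar → nabdenharovi, retohir → retohirovi) add -ovi.
So pihuvir → pihuvirovi.

pihuvirovi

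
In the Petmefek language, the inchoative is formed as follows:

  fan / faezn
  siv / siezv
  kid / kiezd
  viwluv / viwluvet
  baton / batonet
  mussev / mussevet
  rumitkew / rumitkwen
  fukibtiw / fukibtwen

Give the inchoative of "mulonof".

siv and viwluv both end in -v yet inflect differently (siezv, viwluvet), so the final letter is not what conditions the rule; the number of vowels is.
"mulonof" has 3 vowels. The stems with 3 vowels (rumitkew → rumitkwen, fukibtiw → fukibtwen) delete the last vowel and add -en.
The other patterns: stems with 1 vowel insert -ez- after the first vowel; stems with 2 vowels add -et.
So mulonof → mulonfen.

mulonfen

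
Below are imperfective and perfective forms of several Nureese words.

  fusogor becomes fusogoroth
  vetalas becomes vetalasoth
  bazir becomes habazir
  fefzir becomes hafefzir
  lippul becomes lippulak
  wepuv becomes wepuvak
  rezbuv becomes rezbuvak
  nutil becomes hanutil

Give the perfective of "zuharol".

zuharoloth

nutil and lippul both end in -l yet inflect differently (hanutil, lippulak), so the final letter is not what conditions the rule; the last vowel is.
"zuharol" has last vowel 'o'. The one such stem in the data (fusogor → fusogoroth) adds -oth, so the same rule applies.
The other patterns: stems whose last vowel is 'i' add the prefix ha-; stems whose last vowel is 'u' add -ak.
So zuharol → zuharoloth.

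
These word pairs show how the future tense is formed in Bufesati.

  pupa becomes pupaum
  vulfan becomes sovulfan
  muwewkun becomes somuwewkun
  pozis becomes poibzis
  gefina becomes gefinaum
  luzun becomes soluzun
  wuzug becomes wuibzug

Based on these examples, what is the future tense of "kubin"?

sokubin

"kubin" ends in -n. The stems ending in -n (luzun → soluzun, vulfan → sovulfan, muwewkun → somuwewkun) add the prefix so-.
So kubin → sokubin.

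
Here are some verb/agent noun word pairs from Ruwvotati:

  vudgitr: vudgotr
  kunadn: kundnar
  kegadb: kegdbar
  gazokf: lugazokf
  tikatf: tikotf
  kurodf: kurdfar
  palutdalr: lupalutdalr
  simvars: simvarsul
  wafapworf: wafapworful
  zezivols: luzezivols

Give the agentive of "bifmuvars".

bifmuvarsul

wafapworf and tikatf both end in -f yet inflect differently (wafapworful, tikotf), so the final letter is not what conditions the rule; the second-to-last letter is.
"bifmuvars" has second-to-last letter 'r'. The stems whose second-to-last letter is 'r' (simvars → simvarsul, wafapworf → wafapworful) add -ul.
So bifmuvars → bifmuvarsul.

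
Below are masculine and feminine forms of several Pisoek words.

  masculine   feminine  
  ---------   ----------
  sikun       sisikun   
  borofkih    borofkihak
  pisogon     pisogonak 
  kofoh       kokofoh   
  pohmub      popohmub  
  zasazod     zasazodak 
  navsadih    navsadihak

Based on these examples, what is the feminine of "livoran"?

livoranak

kofoh and navsadih both end in -h yet inflect differently (kokofoh, navsadihak), so the final letter is not what conditions the rule; the number of vowels is.
"livoran" has 3 vowels. The stems with 3 vowels (navsadih → navsadihak, borofkih → borofkihak, zasazod → zasazodak) add -ak.
The other pattern: stems with 2 vowels repeat the first consonant+vowel as a prefix.
So livoran → livoranak.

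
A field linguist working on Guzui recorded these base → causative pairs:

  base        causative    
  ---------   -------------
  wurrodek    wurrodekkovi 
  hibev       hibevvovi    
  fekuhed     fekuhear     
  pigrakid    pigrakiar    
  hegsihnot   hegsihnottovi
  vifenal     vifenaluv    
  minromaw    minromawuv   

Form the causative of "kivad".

fekuhed and wurrodek both have last vowel 'e' yet inflect differently (fekuhear, wurrodekkovi), so the last vowel is not what conditions the rule; the final letter is.
"kivad" ends in -d. The stems ending in -d (pigrakid → pigrakiar, fekuhed → fekuhear) drop the final letter and add -ar.
So kivad → kivaar.

kivaar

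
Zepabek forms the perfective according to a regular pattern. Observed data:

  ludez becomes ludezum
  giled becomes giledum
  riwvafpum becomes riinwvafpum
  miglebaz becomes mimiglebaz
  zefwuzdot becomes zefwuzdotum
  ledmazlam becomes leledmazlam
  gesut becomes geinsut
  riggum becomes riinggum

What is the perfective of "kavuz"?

kainvuz

riwvafpum and ledmazlam both end in -m yet inflect differently (riinwvafpum, leledmazlam), so the final letter is not what conditions the rule; the last vowel is.
"kavuz" has last vowel 'u'. The stems whose last vowel is 'u' (gesut → geinsut, riwvafpum → riinwvafpum, riggum → riinggum) insert -in- after the first vowel.
So kavuz → kainvuz.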